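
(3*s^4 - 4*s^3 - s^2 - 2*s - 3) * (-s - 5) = -3*s^5 - 11*s^4 + 21*s^3 + 7*s^2 + 13*s + 15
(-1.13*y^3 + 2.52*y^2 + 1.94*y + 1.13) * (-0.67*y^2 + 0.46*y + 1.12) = 0.7571*y^5 - 2.2082*y^4 - 1.4062*y^3 + 2.9577*y^2 + 2.6926*y + 1.2656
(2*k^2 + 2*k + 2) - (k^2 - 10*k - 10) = k^2 + 12*k + 12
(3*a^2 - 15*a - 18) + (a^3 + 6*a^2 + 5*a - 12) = a^3 + 9*a^2 - 10*a - 30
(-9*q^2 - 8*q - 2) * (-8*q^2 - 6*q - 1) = 72*q^4 + 118*q^3 + 73*q^2 + 20*q + 2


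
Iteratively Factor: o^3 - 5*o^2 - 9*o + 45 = (o + 3)*(o^2 - 8*o + 15) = (o - 3)*(o + 3)*(o - 5)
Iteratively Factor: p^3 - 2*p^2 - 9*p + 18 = (p - 3)*(p^2 + p - 6) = (p - 3)*(p + 3)*(p - 2)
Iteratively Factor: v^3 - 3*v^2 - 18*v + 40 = (v + 4)*(v^2 - 7*v + 10) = (v - 2)*(v + 4)*(v - 5)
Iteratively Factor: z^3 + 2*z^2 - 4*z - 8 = (z + 2)*(z^2 - 4) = (z + 2)^2*(z - 2)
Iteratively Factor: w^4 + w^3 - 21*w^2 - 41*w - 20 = (w + 4)*(w^3 - 3*w^2 - 9*w - 5) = (w + 1)*(w + 4)*(w^2 - 4*w - 5) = (w - 5)*(w + 1)*(w + 4)*(w + 1)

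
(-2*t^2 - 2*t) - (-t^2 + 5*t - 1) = -t^2 - 7*t + 1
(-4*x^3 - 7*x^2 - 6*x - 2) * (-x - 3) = 4*x^4 + 19*x^3 + 27*x^2 + 20*x + 6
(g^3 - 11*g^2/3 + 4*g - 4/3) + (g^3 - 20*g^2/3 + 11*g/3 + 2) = 2*g^3 - 31*g^2/3 + 23*g/3 + 2/3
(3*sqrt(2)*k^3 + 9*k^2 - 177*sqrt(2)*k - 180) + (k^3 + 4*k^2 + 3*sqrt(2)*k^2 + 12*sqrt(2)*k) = k^3 + 3*sqrt(2)*k^3 + 3*sqrt(2)*k^2 + 13*k^2 - 165*sqrt(2)*k - 180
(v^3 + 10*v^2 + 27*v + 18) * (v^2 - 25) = v^5 + 10*v^4 + 2*v^3 - 232*v^2 - 675*v - 450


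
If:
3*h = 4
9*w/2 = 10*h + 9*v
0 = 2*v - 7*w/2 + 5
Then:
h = 4/3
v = -29/27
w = 22/27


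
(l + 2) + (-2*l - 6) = -l - 4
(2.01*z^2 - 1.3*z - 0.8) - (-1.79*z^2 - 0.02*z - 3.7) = 3.8*z^2 - 1.28*z + 2.9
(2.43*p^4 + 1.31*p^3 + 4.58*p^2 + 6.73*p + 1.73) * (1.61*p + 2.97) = 3.9123*p^5 + 9.3262*p^4 + 11.2645*p^3 + 24.4379*p^2 + 22.7734*p + 5.1381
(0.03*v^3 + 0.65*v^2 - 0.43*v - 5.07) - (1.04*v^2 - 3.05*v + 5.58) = 0.03*v^3 - 0.39*v^2 + 2.62*v - 10.65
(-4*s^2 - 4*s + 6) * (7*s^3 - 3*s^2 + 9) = -28*s^5 - 16*s^4 + 54*s^3 - 54*s^2 - 36*s + 54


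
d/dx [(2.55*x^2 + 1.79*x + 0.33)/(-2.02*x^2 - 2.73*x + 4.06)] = (-3.3457*x^2 + 22.0392*x + 8.1683)/(4.0804*x^4 + 11.0292*x^3 - 8.9495*x^2 - 22.1676*x + 16.4836)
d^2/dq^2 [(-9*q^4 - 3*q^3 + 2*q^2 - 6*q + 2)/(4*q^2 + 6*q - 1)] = 2*(-144*q^6 - 648*q^5 - 864*q^4 + 168*q^3 + 120*q^2 + 63*q + 46)/(64*q^6 + 288*q^5 + 384*q^4 + 72*q^3 - 96*q^2 + 18*q - 1)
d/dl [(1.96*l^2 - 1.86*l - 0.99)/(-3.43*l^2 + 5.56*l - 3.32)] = (4.5178*l^2 - 19.8058*l + 11.6796)/(11.7649*l^4 - 38.1416*l^3 + 53.6888*l^2 - 36.9184*l + 11.0224)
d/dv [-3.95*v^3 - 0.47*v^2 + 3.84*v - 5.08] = -11.85*v^2 - 0.94*v + 3.84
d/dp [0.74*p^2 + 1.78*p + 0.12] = 1.48*p + 1.78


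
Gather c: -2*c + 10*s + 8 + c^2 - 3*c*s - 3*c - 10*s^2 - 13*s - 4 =c^2 + c*(-3*s - 5) - 10*s^2 - 3*s + 4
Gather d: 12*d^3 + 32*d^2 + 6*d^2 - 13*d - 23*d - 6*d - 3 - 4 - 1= 12*d^3 + 38*d^2 - 42*d - 8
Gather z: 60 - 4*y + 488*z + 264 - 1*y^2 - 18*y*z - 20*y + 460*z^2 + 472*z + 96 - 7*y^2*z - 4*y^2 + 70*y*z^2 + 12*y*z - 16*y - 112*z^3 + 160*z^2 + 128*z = -5*y^2 - 40*y - 112*z^3 + z^2*(70*y + 620) + z*(-7*y^2 - 6*y + 1088) + 420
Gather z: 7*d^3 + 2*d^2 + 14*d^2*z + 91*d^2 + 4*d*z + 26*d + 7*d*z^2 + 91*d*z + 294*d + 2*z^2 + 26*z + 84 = 7*d^3 + 93*d^2 + 320*d + z^2*(7*d + 2) + z*(14*d^2 + 95*d + 26) + 84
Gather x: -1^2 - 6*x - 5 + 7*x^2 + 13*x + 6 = 7*x^2 + 7*x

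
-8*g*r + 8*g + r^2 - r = (-8*g + r)*(r - 1)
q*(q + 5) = q^2 + 5*q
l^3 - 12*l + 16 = (l - 2)^2*(l + 4)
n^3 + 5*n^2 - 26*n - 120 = (n - 5)*(n + 4)*(n + 6)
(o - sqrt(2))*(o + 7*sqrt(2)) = o^2 + 6*sqrt(2)*o - 14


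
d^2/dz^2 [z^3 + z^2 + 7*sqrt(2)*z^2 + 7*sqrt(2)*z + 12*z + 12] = 6*z + 2 + 14*sqrt(2)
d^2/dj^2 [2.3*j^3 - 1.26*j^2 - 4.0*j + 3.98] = 13.8*j - 2.52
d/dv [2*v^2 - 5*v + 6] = 4*v - 5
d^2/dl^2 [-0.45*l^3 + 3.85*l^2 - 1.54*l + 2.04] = 7.7 - 2.7*l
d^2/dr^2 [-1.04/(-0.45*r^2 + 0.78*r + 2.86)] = (0.4212*r^2 - 0.73008*r - 1.04*(0.9*r - 0.78)*(1.8*r - 1.56) - 2.67696)/(-0.45*r^2 + 0.78*r + 2.86)^3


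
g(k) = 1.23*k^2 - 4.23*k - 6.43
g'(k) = 2.46*k - 4.23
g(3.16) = -7.51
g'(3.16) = 3.54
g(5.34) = 6.06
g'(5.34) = 8.91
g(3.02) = -7.99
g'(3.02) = 3.20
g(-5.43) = 52.81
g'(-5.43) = -17.59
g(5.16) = 4.49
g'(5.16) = 8.46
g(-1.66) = 3.98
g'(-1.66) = -8.31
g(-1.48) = 2.52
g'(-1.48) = -7.87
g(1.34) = -9.89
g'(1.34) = -0.93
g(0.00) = -6.43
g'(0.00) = -4.23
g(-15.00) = 333.77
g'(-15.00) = -41.13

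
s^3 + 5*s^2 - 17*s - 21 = (s - 3)*(s + 1)*(s + 7)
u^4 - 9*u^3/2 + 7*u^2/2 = u^2*(u - 7/2)*(u - 1)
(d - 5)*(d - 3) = d^2 - 8*d + 15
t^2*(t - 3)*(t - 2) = t^4 - 5*t^3 + 6*t^2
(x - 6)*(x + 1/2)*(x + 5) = x^3 - x^2/2 - 61*x/2 - 15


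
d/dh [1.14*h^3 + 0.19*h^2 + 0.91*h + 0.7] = 3.42*h^2 + 0.38*h + 0.91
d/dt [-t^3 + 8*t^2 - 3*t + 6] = -3*t^2 + 16*t - 3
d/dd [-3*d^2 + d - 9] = 1 - 6*d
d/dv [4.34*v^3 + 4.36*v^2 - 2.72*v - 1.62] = 13.02*v^2 + 8.72*v - 2.72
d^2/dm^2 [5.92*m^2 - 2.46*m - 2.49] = 11.8400000000000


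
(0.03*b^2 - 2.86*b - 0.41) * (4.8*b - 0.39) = 0.144*b^3 - 13.7397*b^2 - 0.8526*b + 0.1599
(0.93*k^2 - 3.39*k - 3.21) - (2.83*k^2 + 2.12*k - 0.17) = -1.9*k^2 - 5.51*k - 3.04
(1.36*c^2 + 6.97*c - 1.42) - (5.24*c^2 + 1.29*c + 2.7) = -3.88*c^2 + 5.68*c - 4.12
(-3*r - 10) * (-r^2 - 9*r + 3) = 3*r^3 + 37*r^2 + 81*r - 30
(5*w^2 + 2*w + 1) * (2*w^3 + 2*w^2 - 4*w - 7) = 10*w^5 + 14*w^4 - 14*w^3 - 41*w^2 - 18*w - 7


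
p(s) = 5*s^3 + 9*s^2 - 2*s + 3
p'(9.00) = 1375.00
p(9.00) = 4359.00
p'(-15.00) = 3103.00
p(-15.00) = -14817.00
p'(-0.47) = -7.15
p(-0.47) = 5.41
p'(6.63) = 776.69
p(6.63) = 1842.52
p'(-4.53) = 224.27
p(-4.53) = -268.05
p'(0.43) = 8.51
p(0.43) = 4.20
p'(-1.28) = -0.46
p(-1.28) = 9.82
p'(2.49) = 135.82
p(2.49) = 131.01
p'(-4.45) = 214.94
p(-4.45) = -250.48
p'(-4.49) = 219.58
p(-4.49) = -259.17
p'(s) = 15*s^2 + 18*s - 2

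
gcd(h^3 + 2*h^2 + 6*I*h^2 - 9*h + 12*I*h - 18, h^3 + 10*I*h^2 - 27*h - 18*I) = h + 3*I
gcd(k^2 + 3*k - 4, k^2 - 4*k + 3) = k - 1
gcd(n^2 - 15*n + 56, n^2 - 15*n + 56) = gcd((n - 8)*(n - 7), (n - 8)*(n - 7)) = n^2 - 15*n + 56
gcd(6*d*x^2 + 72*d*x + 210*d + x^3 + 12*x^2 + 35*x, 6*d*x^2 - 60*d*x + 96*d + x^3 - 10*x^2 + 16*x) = 6*d + x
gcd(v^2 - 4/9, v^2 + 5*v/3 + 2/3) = v + 2/3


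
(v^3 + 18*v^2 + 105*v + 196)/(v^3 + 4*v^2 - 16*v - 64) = (v^2 + 14*v + 49)/(v^2 - 16)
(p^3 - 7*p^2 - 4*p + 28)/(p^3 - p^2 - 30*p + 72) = (p^3 - 7*p^2 - 4*p + 28)/(p^3 - p^2 - 30*p + 72)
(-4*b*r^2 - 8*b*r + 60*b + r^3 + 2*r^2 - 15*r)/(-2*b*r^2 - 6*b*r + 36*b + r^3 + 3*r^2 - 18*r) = (-4*b*r - 20*b + r^2 + 5*r)/(-2*b*r - 12*b + r^2 + 6*r)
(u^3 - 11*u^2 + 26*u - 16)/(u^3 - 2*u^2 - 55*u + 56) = (u - 2)/(u + 7)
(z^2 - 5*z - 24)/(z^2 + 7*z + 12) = (z - 8)/(z + 4)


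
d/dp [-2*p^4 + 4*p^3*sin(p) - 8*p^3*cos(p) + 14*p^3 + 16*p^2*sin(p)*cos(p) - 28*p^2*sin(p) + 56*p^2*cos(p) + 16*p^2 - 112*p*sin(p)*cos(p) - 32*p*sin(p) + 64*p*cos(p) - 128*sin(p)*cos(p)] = 8*p^3*sin(p) + 4*p^3*cos(p) - 8*p^3 - 44*p^2*sin(p) - 52*p^2*cos(p) + 16*p^2*cos(2*p) + 42*p^2 - 120*p*sin(p) + 16*p*sin(2*p) + 80*p*cos(p) - 112*p*cos(2*p) + 32*p - 32*sin(p) - 56*sin(2*p) + 64*cos(p) - 128*cos(2*p)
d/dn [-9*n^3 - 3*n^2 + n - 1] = -27*n^2 - 6*n + 1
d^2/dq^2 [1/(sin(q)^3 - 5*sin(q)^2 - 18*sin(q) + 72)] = (-9*sin(q)^6 + 55*sin(q)^5 - 52*sin(q)^4 + 298*sin(q)^3 - 1722*sin(q)^2 - 1188*sin(q) + 1368)/(sin(q)^3 - 5*sin(q)^2 - 18*sin(q) + 72)^3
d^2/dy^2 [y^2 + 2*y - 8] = 2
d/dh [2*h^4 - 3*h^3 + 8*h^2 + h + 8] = 8*h^3 - 9*h^2 + 16*h + 1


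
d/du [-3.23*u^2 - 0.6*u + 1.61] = -6.46*u - 0.6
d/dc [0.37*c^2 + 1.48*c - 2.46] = 0.74*c + 1.48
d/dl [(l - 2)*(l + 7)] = 2*l + 5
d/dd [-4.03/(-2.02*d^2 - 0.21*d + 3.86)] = (-16.2812*d - 0.8463)/(2.02*d^2 + 0.21*d - 3.86)^2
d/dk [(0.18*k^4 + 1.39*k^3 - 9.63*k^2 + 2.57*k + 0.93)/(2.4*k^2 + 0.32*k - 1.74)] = (0.864*k^5 + 3.5088*k^4 - 0.363199999999999*k^3 - 16.5054*k^2 + 29.0484*k - 4.7694)/(5.76*k^4 + 1.536*k^3 - 8.2496*k^2 - 1.1136*k + 3.0276)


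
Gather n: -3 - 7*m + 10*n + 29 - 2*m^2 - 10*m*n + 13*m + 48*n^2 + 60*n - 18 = -2*m^2 + 6*m + 48*n^2 + n*(70 - 10*m) + 8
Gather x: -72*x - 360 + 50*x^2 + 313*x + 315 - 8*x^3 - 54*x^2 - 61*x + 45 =-8*x^3 - 4*x^2 + 180*x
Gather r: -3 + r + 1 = r - 2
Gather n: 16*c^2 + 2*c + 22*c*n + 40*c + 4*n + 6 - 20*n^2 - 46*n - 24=16*c^2 + 42*c - 20*n^2 + n*(22*c - 42) - 18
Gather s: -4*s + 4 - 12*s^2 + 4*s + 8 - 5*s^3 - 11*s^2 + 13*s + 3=-5*s^3 - 23*s^2 + 13*s + 15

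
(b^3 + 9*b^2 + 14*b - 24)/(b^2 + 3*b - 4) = b + 6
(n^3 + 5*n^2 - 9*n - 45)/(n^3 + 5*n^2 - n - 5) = (n^2 - 9)/(n^2 - 1)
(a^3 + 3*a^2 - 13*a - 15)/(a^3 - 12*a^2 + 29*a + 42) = (a^2 + 2*a - 15)/(a^2 - 13*a + 42)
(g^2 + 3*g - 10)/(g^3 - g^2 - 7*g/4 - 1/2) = 4*(g + 5)/(4*g^2 + 4*g + 1)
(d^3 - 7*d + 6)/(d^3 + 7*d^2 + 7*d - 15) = (d - 2)/(d + 5)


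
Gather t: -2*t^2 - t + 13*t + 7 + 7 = -2*t^2 + 12*t + 14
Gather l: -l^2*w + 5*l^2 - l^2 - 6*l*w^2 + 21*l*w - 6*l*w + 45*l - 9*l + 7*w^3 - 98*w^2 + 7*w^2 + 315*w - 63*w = l^2*(4 - w) + l*(-6*w^2 + 15*w + 36) + 7*w^3 - 91*w^2 + 252*w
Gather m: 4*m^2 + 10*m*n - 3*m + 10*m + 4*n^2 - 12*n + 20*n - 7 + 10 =4*m^2 + m*(10*n + 7) + 4*n^2 + 8*n + 3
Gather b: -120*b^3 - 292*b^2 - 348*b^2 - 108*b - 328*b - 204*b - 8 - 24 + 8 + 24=-120*b^3 - 640*b^2 - 640*b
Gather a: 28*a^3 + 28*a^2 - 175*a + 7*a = 28*a^3 + 28*a^2 - 168*a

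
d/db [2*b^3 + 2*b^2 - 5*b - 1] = 6*b^2 + 4*b - 5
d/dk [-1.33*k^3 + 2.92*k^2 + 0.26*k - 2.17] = -3.99*k^2 + 5.84*k + 0.26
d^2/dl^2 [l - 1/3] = 0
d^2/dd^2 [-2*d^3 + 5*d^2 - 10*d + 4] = 10 - 12*d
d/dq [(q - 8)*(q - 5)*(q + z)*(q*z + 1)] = z*(q - 8)*(q - 5)*(q + z) + (q - 8)*(q - 5)*(q*z + 1) + (q - 8)*(q + z)*(q*z + 1) + (q - 5)*(q + z)*(q*z + 1)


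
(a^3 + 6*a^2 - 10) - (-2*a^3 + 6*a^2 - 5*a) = 3*a^3 + 5*a - 10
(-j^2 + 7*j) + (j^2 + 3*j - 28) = 10*j - 28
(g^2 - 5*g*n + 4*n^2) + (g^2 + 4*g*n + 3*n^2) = 2*g^2 - g*n + 7*n^2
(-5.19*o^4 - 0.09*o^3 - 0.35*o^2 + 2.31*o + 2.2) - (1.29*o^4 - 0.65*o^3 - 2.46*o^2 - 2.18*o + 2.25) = -6.48*o^4 + 0.56*o^3 + 2.11*o^2 + 4.49*o - 0.0499999999999998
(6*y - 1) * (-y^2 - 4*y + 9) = -6*y^3 - 23*y^2 + 58*y - 9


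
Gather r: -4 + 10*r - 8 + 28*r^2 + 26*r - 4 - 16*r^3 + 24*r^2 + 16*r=-16*r^3 + 52*r^2 + 52*r - 16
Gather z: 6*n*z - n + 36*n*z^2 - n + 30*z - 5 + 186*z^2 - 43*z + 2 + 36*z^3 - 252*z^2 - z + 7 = -2*n + 36*z^3 + z^2*(36*n - 66) + z*(6*n - 14) + 4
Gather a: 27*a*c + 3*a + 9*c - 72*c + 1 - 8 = a*(27*c + 3) - 63*c - 7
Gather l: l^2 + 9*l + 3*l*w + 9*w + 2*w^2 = l^2 + l*(3*w + 9) + 2*w^2 + 9*w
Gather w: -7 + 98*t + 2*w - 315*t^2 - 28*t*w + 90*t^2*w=-315*t^2 + 98*t + w*(90*t^2 - 28*t + 2) - 7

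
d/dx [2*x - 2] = 2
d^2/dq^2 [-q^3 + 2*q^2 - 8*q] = 4 - 6*q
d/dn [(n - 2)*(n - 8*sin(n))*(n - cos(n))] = (2 - n)*(n - cos(n))*(8*cos(n) - 1) + (n - 2)*(n - 8*sin(n))*(sin(n) + 1) + (n - 8*sin(n))*(n - cos(n))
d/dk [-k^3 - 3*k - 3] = -3*k^2 - 3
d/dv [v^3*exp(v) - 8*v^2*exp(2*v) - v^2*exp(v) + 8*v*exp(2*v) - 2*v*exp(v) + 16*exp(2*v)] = (v^3 - 16*v^2*exp(v) + 2*v^2 - 4*v + 40*exp(v) - 2)*exp(v)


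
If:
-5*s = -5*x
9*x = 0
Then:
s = 0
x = 0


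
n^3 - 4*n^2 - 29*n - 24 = (n - 8)*(n + 1)*(n + 3)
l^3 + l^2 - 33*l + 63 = (l - 3)^2*(l + 7)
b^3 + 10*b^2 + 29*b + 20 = (b + 1)*(b + 4)*(b + 5)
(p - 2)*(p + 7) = p^2 + 5*p - 14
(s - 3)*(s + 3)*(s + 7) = s^3 + 7*s^2 - 9*s - 63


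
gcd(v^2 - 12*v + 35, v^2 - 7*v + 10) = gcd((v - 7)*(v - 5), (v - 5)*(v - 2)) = v - 5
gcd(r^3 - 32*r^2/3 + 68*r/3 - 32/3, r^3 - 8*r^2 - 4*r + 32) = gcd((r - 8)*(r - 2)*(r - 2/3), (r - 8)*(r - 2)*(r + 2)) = r^2 - 10*r + 16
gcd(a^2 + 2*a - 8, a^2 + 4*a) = a + 4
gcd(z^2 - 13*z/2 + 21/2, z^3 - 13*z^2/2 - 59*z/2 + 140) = z - 7/2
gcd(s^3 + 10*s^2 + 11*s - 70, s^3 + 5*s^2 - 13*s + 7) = s + 7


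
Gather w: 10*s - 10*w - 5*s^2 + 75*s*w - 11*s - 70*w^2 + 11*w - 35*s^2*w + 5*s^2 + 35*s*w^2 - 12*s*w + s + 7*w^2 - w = w^2*(35*s - 63) + w*(-35*s^2 + 63*s)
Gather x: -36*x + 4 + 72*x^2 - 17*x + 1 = 72*x^2 - 53*x + 5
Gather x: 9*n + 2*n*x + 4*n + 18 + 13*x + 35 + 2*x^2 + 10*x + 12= 13*n + 2*x^2 + x*(2*n + 23) + 65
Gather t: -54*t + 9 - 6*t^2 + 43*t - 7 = -6*t^2 - 11*t + 2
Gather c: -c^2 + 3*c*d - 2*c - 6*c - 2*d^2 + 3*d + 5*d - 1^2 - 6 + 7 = -c^2 + c*(3*d - 8) - 2*d^2 + 8*d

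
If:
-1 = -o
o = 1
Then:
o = 1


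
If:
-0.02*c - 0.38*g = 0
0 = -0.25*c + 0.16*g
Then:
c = 0.00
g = 0.00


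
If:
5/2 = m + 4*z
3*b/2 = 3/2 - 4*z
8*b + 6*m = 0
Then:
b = -6/17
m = 8/17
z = 69/136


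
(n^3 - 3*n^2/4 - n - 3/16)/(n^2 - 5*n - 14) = (-n^3 + 3*n^2/4 + n + 3/16)/(-n^2 + 5*n + 14)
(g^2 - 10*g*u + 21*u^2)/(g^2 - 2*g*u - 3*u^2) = (g - 7*u)/(g + u)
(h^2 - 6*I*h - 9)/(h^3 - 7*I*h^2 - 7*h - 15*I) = (h - 3*I)/(h^2 - 4*I*h + 5)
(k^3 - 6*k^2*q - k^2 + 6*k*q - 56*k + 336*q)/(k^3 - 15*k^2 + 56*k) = (k^2 - 6*k*q + 7*k - 42*q)/(k*(k - 7))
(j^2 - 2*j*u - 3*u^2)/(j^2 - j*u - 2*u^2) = (-j + 3*u)/(-j + 2*u)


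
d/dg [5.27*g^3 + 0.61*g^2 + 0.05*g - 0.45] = 15.81*g^2 + 1.22*g + 0.05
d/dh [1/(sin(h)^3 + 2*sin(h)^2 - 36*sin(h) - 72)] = (-3*sin(h)^2 - 4*sin(h) + 36)*cos(h)/(sin(h)^3 + 2*sin(h)^2 - 36*sin(h) - 72)^2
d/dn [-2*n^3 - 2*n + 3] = -6*n^2 - 2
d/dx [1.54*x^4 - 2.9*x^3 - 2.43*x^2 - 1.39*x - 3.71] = 6.16*x^3 - 8.7*x^2 - 4.86*x - 1.39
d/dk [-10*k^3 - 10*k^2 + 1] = 10*k*(-3*k - 2)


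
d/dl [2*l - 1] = 2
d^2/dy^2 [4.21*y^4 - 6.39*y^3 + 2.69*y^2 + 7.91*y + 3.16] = 50.52*y^2 - 38.34*y + 5.38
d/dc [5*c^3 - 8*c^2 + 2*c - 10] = 15*c^2 - 16*c + 2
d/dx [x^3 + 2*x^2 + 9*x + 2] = 3*x^2 + 4*x + 9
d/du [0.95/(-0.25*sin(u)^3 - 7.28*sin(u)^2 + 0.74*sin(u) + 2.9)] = (0.7125*sin(u)^2 + 13.832*sin(u) - 0.703)*cos(u)/(0.25*sin(u)^3 + 7.28*sin(u)^2 - 0.74*sin(u) - 2.9)^2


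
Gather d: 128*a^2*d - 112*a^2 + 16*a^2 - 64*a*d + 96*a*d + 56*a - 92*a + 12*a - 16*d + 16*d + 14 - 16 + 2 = -96*a^2 - 24*a + d*(128*a^2 + 32*a)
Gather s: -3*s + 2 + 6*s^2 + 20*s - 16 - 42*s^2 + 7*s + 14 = -36*s^2 + 24*s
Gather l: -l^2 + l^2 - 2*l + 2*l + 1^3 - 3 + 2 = 0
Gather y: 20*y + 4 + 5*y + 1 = 25*y + 5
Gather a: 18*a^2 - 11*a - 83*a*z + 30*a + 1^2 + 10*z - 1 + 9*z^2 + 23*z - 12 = 18*a^2 + a*(19 - 83*z) + 9*z^2 + 33*z - 12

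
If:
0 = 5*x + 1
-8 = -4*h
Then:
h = 2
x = -1/5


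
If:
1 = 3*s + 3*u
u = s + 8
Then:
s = -23/6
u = 25/6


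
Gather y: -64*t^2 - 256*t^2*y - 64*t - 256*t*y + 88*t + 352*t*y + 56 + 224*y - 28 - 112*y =-64*t^2 + 24*t + y*(-256*t^2 + 96*t + 112) + 28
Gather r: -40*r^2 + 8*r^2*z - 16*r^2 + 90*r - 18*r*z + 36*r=r^2*(8*z - 56) + r*(126 - 18*z)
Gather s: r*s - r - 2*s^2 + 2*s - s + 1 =-r - 2*s^2 + s*(r + 1) + 1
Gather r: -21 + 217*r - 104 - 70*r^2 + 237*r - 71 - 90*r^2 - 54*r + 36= -160*r^2 + 400*r - 160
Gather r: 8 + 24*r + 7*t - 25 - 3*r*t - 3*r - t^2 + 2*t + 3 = r*(21 - 3*t) - t^2 + 9*t - 14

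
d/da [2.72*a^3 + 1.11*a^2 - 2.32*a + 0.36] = 8.16*a^2 + 2.22*a - 2.32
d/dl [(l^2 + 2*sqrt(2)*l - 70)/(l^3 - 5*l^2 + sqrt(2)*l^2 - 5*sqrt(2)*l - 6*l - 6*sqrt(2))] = (-2*(l + sqrt(2))*(-l^3 - sqrt(2)*l^2 + 5*l^2 + 6*l + 5*sqrt(2)*l + 6*sqrt(2)) + (l^2 + 2*sqrt(2)*l - 70)*(-3*l^2 - 2*sqrt(2)*l + 10*l + 6 + 5*sqrt(2)))/(-l^3 - sqrt(2)*l^2 + 5*l^2 + 6*l + 5*sqrt(2)*l + 6*sqrt(2))^2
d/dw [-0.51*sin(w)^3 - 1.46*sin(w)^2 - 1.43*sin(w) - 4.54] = (-2.92*sin(w) + 0.765*cos(2*w) - 2.195)*cos(w)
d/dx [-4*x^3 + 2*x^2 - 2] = 4*x*(1 - 3*x)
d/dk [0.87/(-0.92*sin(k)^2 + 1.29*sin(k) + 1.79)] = (1.6008*sin(k) - 1.1223)*cos(k)/(-0.92*sin(k)^2 + 1.29*sin(k) + 1.79)^2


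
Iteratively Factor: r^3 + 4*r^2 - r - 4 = (r + 1)*(r^2 + 3*r - 4) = (r + 1)*(r + 4)*(r - 1)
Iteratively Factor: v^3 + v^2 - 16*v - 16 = (v + 1)*(v^2 - 16) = (v + 1)*(v + 4)*(v - 4)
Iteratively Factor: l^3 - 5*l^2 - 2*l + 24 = (l - 4)*(l^2 - l - 6) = (l - 4)*(l + 2)*(l - 3)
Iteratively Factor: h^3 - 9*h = (h + 3)*(h^2 - 3*h) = (h - 3)*(h + 3)*(h)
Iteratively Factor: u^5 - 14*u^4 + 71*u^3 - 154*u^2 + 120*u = (u - 4)*(u^4 - 10*u^3 + 31*u^2 - 30*u) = (u - 5)*(u - 4)*(u^3 - 5*u^2 + 6*u) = u*(u - 5)*(u - 4)*(u^2 - 5*u + 6) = u*(u - 5)*(u - 4)*(u - 3)*(u - 2)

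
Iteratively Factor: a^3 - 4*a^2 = (a)*(a^2 - 4*a) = a^2*(a - 4)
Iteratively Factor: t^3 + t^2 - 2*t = (t - 1)*(t^2 + 2*t) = t*(t - 1)*(t + 2)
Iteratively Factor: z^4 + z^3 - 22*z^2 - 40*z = (z + 4)*(z^3 - 3*z^2 - 10*z) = (z - 5)*(z + 4)*(z^2 + 2*z) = (z - 5)*(z + 2)*(z + 4)*(z)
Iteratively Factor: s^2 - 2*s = (s - 2)*(s)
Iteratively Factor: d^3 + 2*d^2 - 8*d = (d + 4)*(d^2 - 2*d) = (d - 2)*(d + 4)*(d)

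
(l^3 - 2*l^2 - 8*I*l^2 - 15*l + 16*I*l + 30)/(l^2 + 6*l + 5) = (l^3 + l^2*(-2 - 8*I) + l*(-15 + 16*I) + 30)/(l^2 + 6*l + 5)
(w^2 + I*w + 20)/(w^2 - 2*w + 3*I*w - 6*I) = (w^2 + I*w + 20)/(w^2 + w*(-2 + 3*I) - 6*I)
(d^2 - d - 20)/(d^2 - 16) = (d - 5)/(d - 4)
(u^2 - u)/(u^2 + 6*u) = (u - 1)/(u + 6)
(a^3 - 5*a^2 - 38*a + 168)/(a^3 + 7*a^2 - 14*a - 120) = (a - 7)/(a + 5)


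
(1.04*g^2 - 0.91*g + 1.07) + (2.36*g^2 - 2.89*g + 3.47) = 3.4*g^2 - 3.8*g + 4.54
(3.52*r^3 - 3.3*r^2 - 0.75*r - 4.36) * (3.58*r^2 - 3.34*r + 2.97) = 12.6016*r^5 - 23.5708*r^4 + 18.7914*r^3 - 22.9048*r^2 + 12.3349*r - 12.9492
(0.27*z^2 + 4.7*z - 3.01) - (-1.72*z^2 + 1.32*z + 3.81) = 1.99*z^2 + 3.38*z - 6.82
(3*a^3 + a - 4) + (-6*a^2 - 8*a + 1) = 3*a^3 - 6*a^2 - 7*a - 3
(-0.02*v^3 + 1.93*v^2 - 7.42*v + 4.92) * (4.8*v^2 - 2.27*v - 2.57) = -0.096*v^5 + 9.3094*v^4 - 39.9457*v^3 + 35.4993*v^2 + 7.901*v - 12.6444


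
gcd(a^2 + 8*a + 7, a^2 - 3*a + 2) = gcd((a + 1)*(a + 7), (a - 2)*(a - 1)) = 1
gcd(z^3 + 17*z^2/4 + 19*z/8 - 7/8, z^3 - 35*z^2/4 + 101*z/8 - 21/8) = z - 1/4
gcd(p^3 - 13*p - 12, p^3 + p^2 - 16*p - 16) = p^2 - 3*p - 4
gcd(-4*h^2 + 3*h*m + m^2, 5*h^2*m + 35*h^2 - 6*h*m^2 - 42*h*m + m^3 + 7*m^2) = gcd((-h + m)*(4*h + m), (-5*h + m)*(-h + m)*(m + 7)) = h - m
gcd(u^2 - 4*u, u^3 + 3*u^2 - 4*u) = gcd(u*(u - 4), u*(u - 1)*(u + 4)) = u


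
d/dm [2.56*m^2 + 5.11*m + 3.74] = 5.12*m + 5.11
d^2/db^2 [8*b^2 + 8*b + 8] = 16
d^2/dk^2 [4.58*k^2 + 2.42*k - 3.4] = 9.16000000000000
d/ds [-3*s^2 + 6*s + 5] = 6 - 6*s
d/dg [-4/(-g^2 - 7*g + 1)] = 4*(-2*g - 7)/(g^2 + 7*g - 1)^2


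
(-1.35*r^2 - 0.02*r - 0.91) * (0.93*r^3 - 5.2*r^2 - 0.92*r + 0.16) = -1.2555*r^5 + 7.0014*r^4 + 0.4997*r^3 + 4.5344*r^2 + 0.834*r - 0.1456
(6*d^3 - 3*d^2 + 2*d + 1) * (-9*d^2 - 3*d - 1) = -54*d^5 + 9*d^4 - 15*d^3 - 12*d^2 - 5*d - 1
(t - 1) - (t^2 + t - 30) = 29 - t^2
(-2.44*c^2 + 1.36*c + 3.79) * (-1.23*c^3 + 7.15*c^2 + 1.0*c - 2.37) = 3.0012*c^5 - 19.1188*c^4 + 2.6223*c^3 + 34.2413*c^2 + 0.5668*c - 8.9823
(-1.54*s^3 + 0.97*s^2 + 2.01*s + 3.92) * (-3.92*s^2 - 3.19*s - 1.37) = 6.0368*s^5 + 1.1102*s^4 - 8.8637*s^3 - 23.1072*s^2 - 15.2585*s - 5.3704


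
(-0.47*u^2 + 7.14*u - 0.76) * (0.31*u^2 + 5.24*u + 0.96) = -0.1457*u^4 - 0.2494*u^3 + 36.7268*u^2 + 2.872*u - 0.7296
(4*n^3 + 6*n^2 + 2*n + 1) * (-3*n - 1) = -12*n^4 - 22*n^3 - 12*n^2 - 5*n - 1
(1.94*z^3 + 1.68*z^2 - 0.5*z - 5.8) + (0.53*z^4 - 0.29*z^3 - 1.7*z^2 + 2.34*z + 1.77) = 0.53*z^4 + 1.65*z^3 - 0.02*z^2 + 1.84*z - 4.03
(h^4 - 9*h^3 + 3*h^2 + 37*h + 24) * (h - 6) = h^5 - 15*h^4 + 57*h^3 + 19*h^2 - 198*h - 144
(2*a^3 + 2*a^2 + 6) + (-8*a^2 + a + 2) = 2*a^3 - 6*a^2 + a + 8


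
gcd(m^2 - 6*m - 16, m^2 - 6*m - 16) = m^2 - 6*m - 16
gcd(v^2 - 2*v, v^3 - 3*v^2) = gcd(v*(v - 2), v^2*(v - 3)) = v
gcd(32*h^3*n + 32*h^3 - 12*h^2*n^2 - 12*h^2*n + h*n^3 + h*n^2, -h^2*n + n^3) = 1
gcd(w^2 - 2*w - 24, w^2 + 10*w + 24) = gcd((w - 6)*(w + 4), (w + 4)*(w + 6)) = w + 4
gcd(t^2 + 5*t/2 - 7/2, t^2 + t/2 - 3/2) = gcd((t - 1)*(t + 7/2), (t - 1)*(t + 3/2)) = t - 1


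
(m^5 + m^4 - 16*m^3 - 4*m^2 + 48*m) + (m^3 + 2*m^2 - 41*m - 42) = m^5 + m^4 - 15*m^3 - 2*m^2 + 7*m - 42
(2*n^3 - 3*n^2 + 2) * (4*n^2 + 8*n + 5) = 8*n^5 + 4*n^4 - 14*n^3 - 7*n^2 + 16*n + 10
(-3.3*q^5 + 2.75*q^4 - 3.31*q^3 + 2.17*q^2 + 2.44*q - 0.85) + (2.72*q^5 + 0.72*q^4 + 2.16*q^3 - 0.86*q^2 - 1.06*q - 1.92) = -0.58*q^5 + 3.47*q^4 - 1.15*q^3 + 1.31*q^2 + 1.38*q - 2.77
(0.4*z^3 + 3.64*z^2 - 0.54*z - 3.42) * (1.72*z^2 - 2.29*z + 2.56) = 0.688*z^5 + 5.3448*z^4 - 8.2404*z^3 + 4.6726*z^2 + 6.4494*z - 8.7552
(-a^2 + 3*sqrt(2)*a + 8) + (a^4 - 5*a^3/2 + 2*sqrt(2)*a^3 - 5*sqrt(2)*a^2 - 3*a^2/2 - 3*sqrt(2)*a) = a^4 - 5*a^3/2 + 2*sqrt(2)*a^3 - 5*sqrt(2)*a^2 - 5*a^2/2 + 8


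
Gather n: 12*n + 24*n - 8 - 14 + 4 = 36*n - 18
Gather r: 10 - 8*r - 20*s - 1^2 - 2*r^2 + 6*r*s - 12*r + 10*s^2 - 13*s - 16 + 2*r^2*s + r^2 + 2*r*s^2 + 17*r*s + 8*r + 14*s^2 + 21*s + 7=r^2*(2*s - 1) + r*(2*s^2 + 23*s - 12) + 24*s^2 - 12*s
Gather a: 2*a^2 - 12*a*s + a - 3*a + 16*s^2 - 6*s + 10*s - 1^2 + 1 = 2*a^2 + a*(-12*s - 2) + 16*s^2 + 4*s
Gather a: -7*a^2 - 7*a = -7*a^2 - 7*a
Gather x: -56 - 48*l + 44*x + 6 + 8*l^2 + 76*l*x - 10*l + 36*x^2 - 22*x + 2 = 8*l^2 - 58*l + 36*x^2 + x*(76*l + 22) - 48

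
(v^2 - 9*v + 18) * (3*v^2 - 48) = 3*v^4 - 27*v^3 + 6*v^2 + 432*v - 864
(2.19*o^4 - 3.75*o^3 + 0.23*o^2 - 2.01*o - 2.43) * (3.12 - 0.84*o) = -1.8396*o^5 + 9.9828*o^4 - 11.8932*o^3 + 2.406*o^2 - 4.23*o - 7.5816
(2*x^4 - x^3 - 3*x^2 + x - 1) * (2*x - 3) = 4*x^5 - 8*x^4 - 3*x^3 + 11*x^2 - 5*x + 3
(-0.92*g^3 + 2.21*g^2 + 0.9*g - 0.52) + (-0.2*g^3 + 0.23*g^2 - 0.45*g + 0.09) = -1.12*g^3 + 2.44*g^2 + 0.45*g - 0.43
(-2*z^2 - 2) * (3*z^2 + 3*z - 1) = -6*z^4 - 6*z^3 - 4*z^2 - 6*z + 2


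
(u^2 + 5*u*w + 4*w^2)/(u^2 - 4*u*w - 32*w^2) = (u + w)/(u - 8*w)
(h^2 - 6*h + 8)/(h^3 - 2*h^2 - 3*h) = (-h^2 + 6*h - 8)/(h*(-h^2 + 2*h + 3))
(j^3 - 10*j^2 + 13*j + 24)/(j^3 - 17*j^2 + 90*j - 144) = (j + 1)/(j - 6)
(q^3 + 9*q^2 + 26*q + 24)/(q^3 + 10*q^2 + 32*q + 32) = (q + 3)/(q + 4)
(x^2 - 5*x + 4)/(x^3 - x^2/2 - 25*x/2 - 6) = 2*(x - 1)/(2*x^2 + 7*x + 3)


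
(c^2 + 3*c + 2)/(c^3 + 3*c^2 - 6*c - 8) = (c + 2)/(c^2 + 2*c - 8)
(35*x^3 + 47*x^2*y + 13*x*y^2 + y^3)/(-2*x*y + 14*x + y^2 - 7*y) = (-35*x^3 - 47*x^2*y - 13*x*y^2 - y^3)/(2*x*y - 14*x - y^2 + 7*y)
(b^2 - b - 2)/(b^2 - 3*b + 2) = (b + 1)/(b - 1)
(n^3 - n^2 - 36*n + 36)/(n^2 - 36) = n - 1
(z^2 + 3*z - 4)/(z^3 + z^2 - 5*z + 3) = (z + 4)/(z^2 + 2*z - 3)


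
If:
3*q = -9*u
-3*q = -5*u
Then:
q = 0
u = 0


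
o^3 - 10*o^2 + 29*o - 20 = (o - 5)*(o - 4)*(o - 1)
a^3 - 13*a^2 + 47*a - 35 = (a - 7)*(a - 5)*(a - 1)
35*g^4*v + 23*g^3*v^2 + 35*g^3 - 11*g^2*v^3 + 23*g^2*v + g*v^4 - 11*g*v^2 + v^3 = (-7*g + v)*(-5*g + v)*(g + v)*(g*v + 1)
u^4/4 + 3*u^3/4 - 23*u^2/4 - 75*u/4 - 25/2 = (u/2 + 1/2)*(u/2 + 1)*(u - 5)*(u + 5)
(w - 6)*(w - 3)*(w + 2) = w^3 - 7*w^2 + 36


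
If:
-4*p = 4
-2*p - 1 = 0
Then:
No Solution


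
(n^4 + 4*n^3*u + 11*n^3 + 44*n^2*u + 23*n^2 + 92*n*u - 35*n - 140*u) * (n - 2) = n^5 + 4*n^4*u + 9*n^4 + 36*n^3*u + n^3 + 4*n^2*u - 81*n^2 - 324*n*u + 70*n + 280*u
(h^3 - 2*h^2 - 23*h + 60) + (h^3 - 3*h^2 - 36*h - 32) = 2*h^3 - 5*h^2 - 59*h + 28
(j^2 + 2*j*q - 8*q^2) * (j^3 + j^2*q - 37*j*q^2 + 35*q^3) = j^5 + 3*j^4*q - 43*j^3*q^2 - 47*j^2*q^3 + 366*j*q^4 - 280*q^5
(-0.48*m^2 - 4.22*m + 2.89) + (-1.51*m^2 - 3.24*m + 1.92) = -1.99*m^2 - 7.46*m + 4.81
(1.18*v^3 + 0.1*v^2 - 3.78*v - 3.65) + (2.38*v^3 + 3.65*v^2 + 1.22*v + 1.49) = 3.56*v^3 + 3.75*v^2 - 2.56*v - 2.16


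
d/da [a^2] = 2*a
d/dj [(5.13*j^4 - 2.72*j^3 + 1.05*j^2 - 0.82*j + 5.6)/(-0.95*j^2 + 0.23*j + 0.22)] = (-9.747*j^5 + 6.1237*j^4 + 3.2632*j^3 - 2.3327*j^2 + 11.102*j - 1.4684)/(0.9025*j^4 - 0.437*j^3 - 0.3651*j^2 + 0.1012*j + 0.0484)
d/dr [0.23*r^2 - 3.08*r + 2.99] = 0.46*r - 3.08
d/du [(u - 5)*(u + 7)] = 2*u + 2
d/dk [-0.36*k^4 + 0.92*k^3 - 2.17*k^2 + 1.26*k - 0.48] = -1.44*k^3 + 2.76*k^2 - 4.34*k + 1.26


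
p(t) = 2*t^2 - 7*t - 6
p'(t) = 4*t - 7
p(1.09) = -11.25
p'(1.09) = -2.64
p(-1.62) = 10.59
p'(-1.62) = -13.48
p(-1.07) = 3.78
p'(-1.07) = -11.28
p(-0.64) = -0.70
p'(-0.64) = -9.56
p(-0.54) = -1.64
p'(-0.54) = -9.16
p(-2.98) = 32.62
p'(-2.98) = -18.92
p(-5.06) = 80.63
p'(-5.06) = -27.24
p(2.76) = -10.08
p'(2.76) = 4.04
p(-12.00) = 366.00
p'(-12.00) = -55.00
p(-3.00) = 33.00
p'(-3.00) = -19.00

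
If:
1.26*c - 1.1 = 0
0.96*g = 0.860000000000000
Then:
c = 0.87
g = 0.90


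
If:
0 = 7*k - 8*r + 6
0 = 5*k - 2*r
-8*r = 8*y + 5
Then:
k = 6/13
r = 15/13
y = -185/104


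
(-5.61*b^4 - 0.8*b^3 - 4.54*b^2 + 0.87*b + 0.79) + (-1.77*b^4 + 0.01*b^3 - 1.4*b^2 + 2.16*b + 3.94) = -7.38*b^4 - 0.79*b^3 - 5.94*b^2 + 3.03*b + 4.73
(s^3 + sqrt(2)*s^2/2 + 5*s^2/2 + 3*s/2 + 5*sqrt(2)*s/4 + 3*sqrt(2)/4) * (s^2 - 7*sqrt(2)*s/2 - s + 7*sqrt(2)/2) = s^5 - 3*sqrt(2)*s^4 + 3*s^4/2 - 9*sqrt(2)*s^3/2 - 9*s^3/2 - 27*s^2/4 + 3*sqrt(2)*s^2 + 7*s/2 + 9*sqrt(2)*s/2 + 21/4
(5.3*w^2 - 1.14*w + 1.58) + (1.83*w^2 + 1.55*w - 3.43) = 7.13*w^2 + 0.41*w - 1.85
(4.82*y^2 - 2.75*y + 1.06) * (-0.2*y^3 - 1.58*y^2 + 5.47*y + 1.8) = -0.964*y^5 - 7.0656*y^4 + 30.4984*y^3 - 8.0413*y^2 + 0.8482*y + 1.908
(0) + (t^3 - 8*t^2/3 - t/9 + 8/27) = t^3 - 8*t^2/3 - t/9 + 8/27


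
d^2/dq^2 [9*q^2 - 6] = 18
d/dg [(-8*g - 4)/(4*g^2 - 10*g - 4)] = 2*(4*g^2 + 4*g - 1)/(4*g^4 - 20*g^3 + 17*g^2 + 20*g + 4)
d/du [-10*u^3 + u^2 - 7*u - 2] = -30*u^2 + 2*u - 7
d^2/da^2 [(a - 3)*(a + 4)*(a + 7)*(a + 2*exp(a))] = 2*a^3*exp(a) + 28*a^2*exp(a) + 12*a^2 + 66*a*exp(a) + 48*a - 156*exp(a) - 10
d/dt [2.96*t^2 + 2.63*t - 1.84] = 5.92*t + 2.63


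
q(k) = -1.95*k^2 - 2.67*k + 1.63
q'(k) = -3.9*k - 2.67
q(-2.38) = -3.06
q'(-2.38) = 6.61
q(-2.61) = -4.68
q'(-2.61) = 7.51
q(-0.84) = 2.50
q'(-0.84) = 0.61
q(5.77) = -78.70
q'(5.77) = -25.17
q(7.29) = -121.47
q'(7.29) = -31.10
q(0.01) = 1.60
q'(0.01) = -2.71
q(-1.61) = 0.87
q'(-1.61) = 3.61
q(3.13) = -25.83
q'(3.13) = -14.88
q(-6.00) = -52.55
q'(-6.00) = 20.73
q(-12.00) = -247.13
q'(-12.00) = 44.13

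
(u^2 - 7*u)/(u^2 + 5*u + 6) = u*(u - 7)/(u^2 + 5*u + 6)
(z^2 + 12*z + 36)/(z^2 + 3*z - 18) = (z + 6)/(z - 3)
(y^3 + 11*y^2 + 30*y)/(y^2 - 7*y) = (y^2 + 11*y + 30)/(y - 7)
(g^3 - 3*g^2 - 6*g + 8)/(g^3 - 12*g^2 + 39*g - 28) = (g + 2)/(g - 7)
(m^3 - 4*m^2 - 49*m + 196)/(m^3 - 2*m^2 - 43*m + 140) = (m - 7)/(m - 5)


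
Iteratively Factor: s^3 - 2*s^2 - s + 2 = (s - 2)*(s^2 - 1) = (s - 2)*(s - 1)*(s + 1)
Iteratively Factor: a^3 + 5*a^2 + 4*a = (a + 1)*(a^2 + 4*a) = a*(a + 1)*(a + 4)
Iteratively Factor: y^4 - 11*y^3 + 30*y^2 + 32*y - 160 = (y - 4)*(y^3 - 7*y^2 + 2*y + 40) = (y - 5)*(y - 4)*(y^2 - 2*y - 8) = (y - 5)*(y - 4)^2*(y + 2)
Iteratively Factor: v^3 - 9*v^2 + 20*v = (v)*(v^2 - 9*v + 20) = v*(v - 5)*(v - 4)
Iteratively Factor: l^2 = (l)*(l)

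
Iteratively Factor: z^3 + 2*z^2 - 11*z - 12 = (z + 1)*(z^2 + z - 12) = (z + 1)*(z + 4)*(z - 3)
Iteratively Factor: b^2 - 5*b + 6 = (b - 2)*(b - 3)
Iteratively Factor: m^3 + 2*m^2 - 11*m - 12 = (m + 4)*(m^2 - 2*m - 3) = (m + 1)*(m + 4)*(m - 3)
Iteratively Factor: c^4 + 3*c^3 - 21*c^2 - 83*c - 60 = (c + 3)*(c^3 - 21*c - 20) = (c - 5)*(c + 3)*(c^2 + 5*c + 4) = (c - 5)*(c + 3)*(c + 4)*(c + 1)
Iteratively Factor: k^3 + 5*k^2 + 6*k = (k + 3)*(k^2 + 2*k) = k*(k + 3)*(k + 2)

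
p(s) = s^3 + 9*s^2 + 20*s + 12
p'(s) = 3*s^2 + 18*s + 20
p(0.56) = 26.20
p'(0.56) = 31.02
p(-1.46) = -1.13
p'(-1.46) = 0.11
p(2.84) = 164.30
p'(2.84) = 95.32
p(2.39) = 124.86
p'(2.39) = 80.16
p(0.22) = 16.85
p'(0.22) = 24.11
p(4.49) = 373.76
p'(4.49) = 161.30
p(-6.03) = -0.61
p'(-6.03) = 20.54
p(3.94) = 291.68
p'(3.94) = 137.49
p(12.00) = 3276.00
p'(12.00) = 668.00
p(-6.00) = 0.00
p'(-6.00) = 20.00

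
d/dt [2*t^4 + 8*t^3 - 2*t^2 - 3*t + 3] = 8*t^3 + 24*t^2 - 4*t - 3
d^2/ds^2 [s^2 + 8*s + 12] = 2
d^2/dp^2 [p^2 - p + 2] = 2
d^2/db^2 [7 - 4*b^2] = -8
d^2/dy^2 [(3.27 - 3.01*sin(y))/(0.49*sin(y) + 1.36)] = (-2.790991*sin(y)^2 + 7.746424*sin(y) + 5.581982)/(0.117649*sin(y)^3 + 0.979608*sin(y)^2 + 2.718912*sin(y) + 2.515456)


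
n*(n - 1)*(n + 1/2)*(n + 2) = n^4 + 3*n^3/2 - 3*n^2/2 - n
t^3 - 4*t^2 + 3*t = t*(t - 3)*(t - 1)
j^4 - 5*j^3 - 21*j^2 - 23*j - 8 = (j - 8)*(j + 1)^3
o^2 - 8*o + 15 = (o - 5)*(o - 3)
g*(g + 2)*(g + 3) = g^3 + 5*g^2 + 6*g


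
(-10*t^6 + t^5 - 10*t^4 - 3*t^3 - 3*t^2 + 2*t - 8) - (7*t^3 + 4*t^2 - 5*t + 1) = -10*t^6 + t^5 - 10*t^4 - 10*t^3 - 7*t^2 + 7*t - 9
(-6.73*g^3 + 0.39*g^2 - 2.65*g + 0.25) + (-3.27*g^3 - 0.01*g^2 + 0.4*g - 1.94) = -10.0*g^3 + 0.38*g^2 - 2.25*g - 1.69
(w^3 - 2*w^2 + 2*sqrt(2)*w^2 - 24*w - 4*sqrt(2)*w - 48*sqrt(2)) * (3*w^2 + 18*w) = 3*w^5 + 6*sqrt(2)*w^4 + 12*w^4 - 108*w^3 + 24*sqrt(2)*w^3 - 432*w^2 - 216*sqrt(2)*w^2 - 864*sqrt(2)*w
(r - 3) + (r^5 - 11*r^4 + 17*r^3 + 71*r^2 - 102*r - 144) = r^5 - 11*r^4 + 17*r^3 + 71*r^2 - 101*r - 147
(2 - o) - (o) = 2 - 2*o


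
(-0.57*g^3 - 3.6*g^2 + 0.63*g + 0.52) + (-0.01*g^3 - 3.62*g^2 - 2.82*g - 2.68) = -0.58*g^3 - 7.22*g^2 - 2.19*g - 2.16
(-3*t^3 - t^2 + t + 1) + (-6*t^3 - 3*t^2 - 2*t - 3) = -9*t^3 - 4*t^2 - t - 2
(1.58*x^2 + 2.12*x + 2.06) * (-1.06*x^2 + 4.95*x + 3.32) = -1.6748*x^4 + 5.5738*x^3 + 13.556*x^2 + 17.2354*x + 6.8392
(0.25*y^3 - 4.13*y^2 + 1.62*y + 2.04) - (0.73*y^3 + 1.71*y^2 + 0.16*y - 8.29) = -0.48*y^3 - 5.84*y^2 + 1.46*y + 10.33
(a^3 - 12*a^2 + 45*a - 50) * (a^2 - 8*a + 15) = a^5 - 20*a^4 + 156*a^3 - 590*a^2 + 1075*a - 750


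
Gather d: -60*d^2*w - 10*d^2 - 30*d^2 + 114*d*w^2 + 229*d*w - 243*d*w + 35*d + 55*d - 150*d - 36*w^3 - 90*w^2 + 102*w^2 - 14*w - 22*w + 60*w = d^2*(-60*w - 40) + d*(114*w^2 - 14*w - 60) - 36*w^3 + 12*w^2 + 24*w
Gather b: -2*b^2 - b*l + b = -2*b^2 + b*(1 - l)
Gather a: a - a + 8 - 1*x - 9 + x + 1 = 0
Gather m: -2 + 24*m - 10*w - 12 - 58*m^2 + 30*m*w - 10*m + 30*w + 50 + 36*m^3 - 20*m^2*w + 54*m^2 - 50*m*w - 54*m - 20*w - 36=36*m^3 + m^2*(-20*w - 4) + m*(-20*w - 40)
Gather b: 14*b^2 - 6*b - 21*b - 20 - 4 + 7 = 14*b^2 - 27*b - 17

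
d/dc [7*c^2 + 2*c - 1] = 14*c + 2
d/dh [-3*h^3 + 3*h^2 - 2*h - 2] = -9*h^2 + 6*h - 2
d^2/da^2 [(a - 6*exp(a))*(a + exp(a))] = -5*a*exp(a) - 24*exp(2*a) - 10*exp(a) + 2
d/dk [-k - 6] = -1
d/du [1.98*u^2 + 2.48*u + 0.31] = 3.96*u + 2.48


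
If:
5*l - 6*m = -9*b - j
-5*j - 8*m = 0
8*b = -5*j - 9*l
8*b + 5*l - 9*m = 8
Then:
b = -1136/429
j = 2624/429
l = -448/429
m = -1640/429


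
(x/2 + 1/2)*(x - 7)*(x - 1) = x^3/2 - 7*x^2/2 - x/2 + 7/2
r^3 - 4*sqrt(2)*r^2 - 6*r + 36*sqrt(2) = (r - 3*sqrt(2))^2*(r + 2*sqrt(2))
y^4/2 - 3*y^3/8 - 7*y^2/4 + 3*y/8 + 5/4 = (y/2 + 1/2)*(y - 2)*(y - 1)*(y + 5/4)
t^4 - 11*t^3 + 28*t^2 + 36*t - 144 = (t - 6)*(t - 4)*(t - 3)*(t + 2)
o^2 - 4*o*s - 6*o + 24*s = (o - 6)*(o - 4*s)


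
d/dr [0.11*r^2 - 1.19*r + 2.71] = 0.22*r - 1.19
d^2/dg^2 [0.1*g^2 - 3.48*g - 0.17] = 0.200000000000000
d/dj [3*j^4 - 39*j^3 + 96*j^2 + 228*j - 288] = 12*j^3 - 117*j^2 + 192*j + 228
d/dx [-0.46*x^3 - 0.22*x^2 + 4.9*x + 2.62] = -1.38*x^2 - 0.44*x + 4.9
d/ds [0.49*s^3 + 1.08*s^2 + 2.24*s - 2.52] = 1.47*s^2 + 2.16*s + 2.24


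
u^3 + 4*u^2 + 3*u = u*(u + 1)*(u + 3)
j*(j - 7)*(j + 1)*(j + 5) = j^4 - j^3 - 37*j^2 - 35*j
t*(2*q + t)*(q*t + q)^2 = 2*q^3*t^3 + 4*q^3*t^2 + 2*q^3*t + q^2*t^4 + 2*q^2*t^3 + q^2*t^2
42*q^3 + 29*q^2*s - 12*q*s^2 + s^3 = (-7*q + s)*(-6*q + s)*(q + s)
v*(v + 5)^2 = v^3 + 10*v^2 + 25*v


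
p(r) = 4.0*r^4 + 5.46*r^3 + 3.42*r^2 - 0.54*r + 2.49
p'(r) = 16.0*r^3 + 16.38*r^2 + 6.84*r - 0.54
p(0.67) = 6.11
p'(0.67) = 16.21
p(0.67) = 6.11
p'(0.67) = 16.21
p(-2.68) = 129.75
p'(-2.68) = -209.20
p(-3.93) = 680.20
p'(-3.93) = -745.61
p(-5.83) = 3660.93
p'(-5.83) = -2654.16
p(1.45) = 43.23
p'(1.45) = 92.59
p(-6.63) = 6294.01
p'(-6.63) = -3988.82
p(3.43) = 814.86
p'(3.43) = 861.29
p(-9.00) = 22548.03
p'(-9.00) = -10399.32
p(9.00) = 30498.99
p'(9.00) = 13051.80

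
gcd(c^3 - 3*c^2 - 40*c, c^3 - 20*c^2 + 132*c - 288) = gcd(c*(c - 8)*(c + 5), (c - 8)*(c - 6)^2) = c - 8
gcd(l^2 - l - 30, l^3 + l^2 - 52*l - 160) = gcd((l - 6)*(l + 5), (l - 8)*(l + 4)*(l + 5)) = l + 5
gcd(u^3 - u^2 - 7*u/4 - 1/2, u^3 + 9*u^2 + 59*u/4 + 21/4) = u + 1/2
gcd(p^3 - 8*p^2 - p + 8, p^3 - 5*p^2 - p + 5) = p^2 - 1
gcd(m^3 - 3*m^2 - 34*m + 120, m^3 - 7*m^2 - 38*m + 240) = m^2 + m - 30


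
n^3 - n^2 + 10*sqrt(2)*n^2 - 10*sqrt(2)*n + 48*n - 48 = (n - 1)*(n + 4*sqrt(2))*(n + 6*sqrt(2))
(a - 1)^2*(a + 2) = a^3 - 3*a + 2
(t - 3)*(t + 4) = t^2 + t - 12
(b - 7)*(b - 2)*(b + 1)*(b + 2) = b^4 - 6*b^3 - 11*b^2 + 24*b + 28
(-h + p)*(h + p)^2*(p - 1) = -h^3*p + h^3 - h^2*p^2 + h^2*p + h*p^3 - h*p^2 + p^4 - p^3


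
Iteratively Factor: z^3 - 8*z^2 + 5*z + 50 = (z + 2)*(z^2 - 10*z + 25) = (z - 5)*(z + 2)*(z - 5)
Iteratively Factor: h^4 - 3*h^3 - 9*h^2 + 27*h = (h - 3)*(h^3 - 9*h) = h*(h - 3)*(h^2 - 9) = h*(h - 3)^2*(h + 3)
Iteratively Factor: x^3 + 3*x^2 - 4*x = (x - 1)*(x^2 + 4*x) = (x - 1)*(x + 4)*(x)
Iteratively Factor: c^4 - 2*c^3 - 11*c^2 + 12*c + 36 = (c + 2)*(c^3 - 4*c^2 - 3*c + 18) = (c - 3)*(c + 2)*(c^2 - c - 6) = (c - 3)^2*(c + 2)*(c + 2)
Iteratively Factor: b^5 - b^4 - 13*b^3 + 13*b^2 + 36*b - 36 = (b + 3)*(b^4 - 4*b^3 - b^2 + 16*b - 12) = (b - 2)*(b + 3)*(b^3 - 2*b^2 - 5*b + 6) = (b - 2)*(b + 2)*(b + 3)*(b^2 - 4*b + 3) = (b - 2)*(b - 1)*(b + 2)*(b + 3)*(b - 3)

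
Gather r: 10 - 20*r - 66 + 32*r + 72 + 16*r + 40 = 28*r + 56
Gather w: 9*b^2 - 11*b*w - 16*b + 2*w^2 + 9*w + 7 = 9*b^2 - 16*b + 2*w^2 + w*(9 - 11*b) + 7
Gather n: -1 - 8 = -9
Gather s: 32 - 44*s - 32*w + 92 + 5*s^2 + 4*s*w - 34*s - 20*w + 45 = 5*s^2 + s*(4*w - 78) - 52*w + 169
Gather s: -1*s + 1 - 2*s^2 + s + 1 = 2 - 2*s^2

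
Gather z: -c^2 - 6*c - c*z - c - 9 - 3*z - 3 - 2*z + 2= -c^2 - 7*c + z*(-c - 5) - 10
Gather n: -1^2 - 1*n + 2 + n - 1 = 0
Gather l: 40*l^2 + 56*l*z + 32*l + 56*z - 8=40*l^2 + l*(56*z + 32) + 56*z - 8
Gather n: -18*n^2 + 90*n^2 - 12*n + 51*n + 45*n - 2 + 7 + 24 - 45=72*n^2 + 84*n - 16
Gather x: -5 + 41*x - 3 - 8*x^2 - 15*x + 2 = -8*x^2 + 26*x - 6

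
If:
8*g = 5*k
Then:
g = 5*k/8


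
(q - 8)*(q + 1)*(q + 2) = q^3 - 5*q^2 - 22*q - 16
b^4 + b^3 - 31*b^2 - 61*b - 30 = (b - 6)*(b + 1)^2*(b + 5)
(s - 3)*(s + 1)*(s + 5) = s^3 + 3*s^2 - 13*s - 15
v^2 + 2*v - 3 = (v - 1)*(v + 3)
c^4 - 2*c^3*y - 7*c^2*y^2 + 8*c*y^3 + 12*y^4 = (c - 3*y)*(c - 2*y)*(c + y)*(c + 2*y)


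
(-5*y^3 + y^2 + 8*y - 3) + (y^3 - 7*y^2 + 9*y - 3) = -4*y^3 - 6*y^2 + 17*y - 6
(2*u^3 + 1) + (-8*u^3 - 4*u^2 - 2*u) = -6*u^3 - 4*u^2 - 2*u + 1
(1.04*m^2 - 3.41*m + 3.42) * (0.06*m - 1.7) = 0.0624*m^3 - 1.9726*m^2 + 6.0022*m - 5.814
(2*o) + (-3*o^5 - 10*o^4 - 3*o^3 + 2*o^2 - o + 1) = -3*o^5 - 10*o^4 - 3*o^3 + 2*o^2 + o + 1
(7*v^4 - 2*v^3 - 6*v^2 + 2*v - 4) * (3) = 21*v^4 - 6*v^3 - 18*v^2 + 6*v - 12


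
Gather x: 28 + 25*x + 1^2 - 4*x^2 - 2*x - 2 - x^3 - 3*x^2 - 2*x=-x^3 - 7*x^2 + 21*x + 27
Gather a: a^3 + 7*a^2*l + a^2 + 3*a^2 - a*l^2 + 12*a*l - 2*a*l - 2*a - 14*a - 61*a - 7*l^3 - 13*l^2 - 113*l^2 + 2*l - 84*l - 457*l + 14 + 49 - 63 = a^3 + a^2*(7*l + 4) + a*(-l^2 + 10*l - 77) - 7*l^3 - 126*l^2 - 539*l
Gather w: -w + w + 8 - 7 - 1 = 0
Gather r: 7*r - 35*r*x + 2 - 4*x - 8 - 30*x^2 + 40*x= r*(7 - 35*x) - 30*x^2 + 36*x - 6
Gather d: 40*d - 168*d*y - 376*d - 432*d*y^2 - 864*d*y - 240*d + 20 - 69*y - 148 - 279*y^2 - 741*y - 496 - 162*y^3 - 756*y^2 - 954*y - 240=d*(-432*y^2 - 1032*y - 576) - 162*y^3 - 1035*y^2 - 1764*y - 864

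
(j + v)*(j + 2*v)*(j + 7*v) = j^3 + 10*j^2*v + 23*j*v^2 + 14*v^3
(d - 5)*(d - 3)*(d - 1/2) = d^3 - 17*d^2/2 + 19*d - 15/2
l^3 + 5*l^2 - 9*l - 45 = (l - 3)*(l + 3)*(l + 5)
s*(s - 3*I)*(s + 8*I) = s^3 + 5*I*s^2 + 24*s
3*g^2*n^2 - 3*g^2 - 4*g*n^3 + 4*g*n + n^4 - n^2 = (-3*g + n)*(-g + n)*(n - 1)*(n + 1)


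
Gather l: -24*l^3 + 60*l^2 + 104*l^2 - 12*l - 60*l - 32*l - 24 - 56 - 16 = -24*l^3 + 164*l^2 - 104*l - 96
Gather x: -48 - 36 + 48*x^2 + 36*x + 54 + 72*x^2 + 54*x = 120*x^2 + 90*x - 30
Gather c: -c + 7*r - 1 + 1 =-c + 7*r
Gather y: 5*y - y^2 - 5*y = -y^2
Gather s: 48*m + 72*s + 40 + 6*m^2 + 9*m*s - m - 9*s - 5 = 6*m^2 + 47*m + s*(9*m + 63) + 35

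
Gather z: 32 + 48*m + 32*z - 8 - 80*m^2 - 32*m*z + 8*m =-80*m^2 + 56*m + z*(32 - 32*m) + 24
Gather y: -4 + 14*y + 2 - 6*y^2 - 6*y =-6*y^2 + 8*y - 2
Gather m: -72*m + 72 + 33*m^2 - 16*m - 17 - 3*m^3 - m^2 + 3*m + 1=-3*m^3 + 32*m^2 - 85*m + 56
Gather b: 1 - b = 1 - b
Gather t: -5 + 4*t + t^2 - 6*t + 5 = t^2 - 2*t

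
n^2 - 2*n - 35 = (n - 7)*(n + 5)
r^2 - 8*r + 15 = (r - 5)*(r - 3)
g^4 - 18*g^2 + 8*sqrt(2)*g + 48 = (g - 2*sqrt(2))^2*(g + sqrt(2))*(g + 3*sqrt(2))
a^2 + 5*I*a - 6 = (a + 2*I)*(a + 3*I)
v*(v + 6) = v^2 + 6*v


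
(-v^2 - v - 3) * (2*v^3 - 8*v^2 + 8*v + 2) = -2*v^5 + 6*v^4 - 6*v^3 + 14*v^2 - 26*v - 6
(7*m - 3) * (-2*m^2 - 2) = -14*m^3 + 6*m^2 - 14*m + 6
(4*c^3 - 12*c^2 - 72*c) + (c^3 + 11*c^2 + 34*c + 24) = 5*c^3 - c^2 - 38*c + 24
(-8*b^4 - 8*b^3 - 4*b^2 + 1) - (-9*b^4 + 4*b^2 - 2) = b^4 - 8*b^3 - 8*b^2 + 3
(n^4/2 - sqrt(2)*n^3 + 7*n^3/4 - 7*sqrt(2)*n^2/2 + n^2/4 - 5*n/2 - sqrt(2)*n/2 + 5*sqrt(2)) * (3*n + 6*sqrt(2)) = 3*n^5/2 + 21*n^4/4 - 45*n^3/4 - 99*n^2/2 - 6*n + 60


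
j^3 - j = j*(j - 1)*(j + 1)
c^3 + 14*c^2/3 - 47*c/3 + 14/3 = (c - 2)*(c - 1/3)*(c + 7)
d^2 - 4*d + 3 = (d - 3)*(d - 1)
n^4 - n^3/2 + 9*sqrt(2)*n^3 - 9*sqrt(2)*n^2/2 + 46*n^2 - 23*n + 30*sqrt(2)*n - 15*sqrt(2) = (n - 1/2)*(n + sqrt(2))*(n + 3*sqrt(2))*(n + 5*sqrt(2))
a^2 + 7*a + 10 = (a + 2)*(a + 5)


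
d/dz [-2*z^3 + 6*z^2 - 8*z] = -6*z^2 + 12*z - 8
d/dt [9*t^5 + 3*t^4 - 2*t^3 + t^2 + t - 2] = 45*t^4 + 12*t^3 - 6*t^2 + 2*t + 1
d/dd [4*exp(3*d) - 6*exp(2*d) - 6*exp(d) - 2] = (12*exp(2*d) - 12*exp(d) - 6)*exp(d)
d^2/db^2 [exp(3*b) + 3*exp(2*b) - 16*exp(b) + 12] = (9*exp(2*b) + 12*exp(b) - 16)*exp(b)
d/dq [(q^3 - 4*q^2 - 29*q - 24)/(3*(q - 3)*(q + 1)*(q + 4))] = 2*(q^2 + 4*q + 14)/(q^4 + 2*q^3 - 23*q^2 - 24*q + 144)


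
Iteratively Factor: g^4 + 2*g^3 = (g)*(g^3 + 2*g^2) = g*(g + 2)*(g^2) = g^2*(g + 2)*(g)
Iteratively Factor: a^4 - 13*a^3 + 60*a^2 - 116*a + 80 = (a - 2)*(a^3 - 11*a^2 + 38*a - 40) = (a - 2)^2*(a^2 - 9*a + 20) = (a - 4)*(a - 2)^2*(a - 5)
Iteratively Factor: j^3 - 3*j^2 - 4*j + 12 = (j - 3)*(j^2 - 4) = (j - 3)*(j + 2)*(j - 2)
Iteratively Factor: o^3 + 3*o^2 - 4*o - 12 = (o - 2)*(o^2 + 5*o + 6) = (o - 2)*(o + 2)*(o + 3)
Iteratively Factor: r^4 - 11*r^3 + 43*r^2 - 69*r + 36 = (r - 3)*(r^3 - 8*r^2 + 19*r - 12) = (r - 4)*(r - 3)*(r^2 - 4*r + 3) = (r - 4)*(r - 3)*(r - 1)*(r - 3)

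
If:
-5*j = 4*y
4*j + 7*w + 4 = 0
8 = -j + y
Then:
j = -32/9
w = 92/63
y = 40/9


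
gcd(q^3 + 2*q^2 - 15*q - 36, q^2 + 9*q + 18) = q + 3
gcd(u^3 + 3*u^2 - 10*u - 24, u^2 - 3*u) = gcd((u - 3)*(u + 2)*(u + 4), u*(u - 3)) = u - 3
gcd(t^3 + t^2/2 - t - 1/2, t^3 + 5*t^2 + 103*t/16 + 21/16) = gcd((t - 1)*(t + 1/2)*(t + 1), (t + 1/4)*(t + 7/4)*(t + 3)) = 1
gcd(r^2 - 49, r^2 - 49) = r^2 - 49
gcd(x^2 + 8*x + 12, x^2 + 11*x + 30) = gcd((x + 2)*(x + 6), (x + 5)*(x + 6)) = x + 6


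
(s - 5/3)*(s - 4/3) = s^2 - 3*s + 20/9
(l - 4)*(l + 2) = l^2 - 2*l - 8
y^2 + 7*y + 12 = (y + 3)*(y + 4)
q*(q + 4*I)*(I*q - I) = I*q^3 - 4*q^2 - I*q^2 + 4*q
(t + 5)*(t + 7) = t^2 + 12*t + 35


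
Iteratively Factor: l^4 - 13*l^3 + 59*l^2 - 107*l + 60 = (l - 4)*(l^3 - 9*l^2 + 23*l - 15) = (l - 4)*(l - 3)*(l^2 - 6*l + 5) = (l - 4)*(l - 3)*(l - 1)*(l - 5)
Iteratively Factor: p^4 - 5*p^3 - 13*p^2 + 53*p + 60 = (p - 4)*(p^3 - p^2 - 17*p - 15) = (p - 4)*(p + 1)*(p^2 - 2*p - 15) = (p - 5)*(p - 4)*(p + 1)*(p + 3)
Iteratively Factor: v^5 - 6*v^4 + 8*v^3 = (v - 4)*(v^4 - 2*v^3) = (v - 4)*(v - 2)*(v^3) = v*(v - 4)*(v - 2)*(v^2) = v^2*(v - 4)*(v - 2)*(v)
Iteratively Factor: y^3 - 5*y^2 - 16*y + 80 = (y + 4)*(y^2 - 9*y + 20) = (y - 5)*(y + 4)*(y - 4)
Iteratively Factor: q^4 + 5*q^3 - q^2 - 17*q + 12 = (q + 4)*(q^3 + q^2 - 5*q + 3) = (q - 1)*(q + 4)*(q^2 + 2*q - 3) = (q - 1)*(q + 3)*(q + 4)*(q - 1)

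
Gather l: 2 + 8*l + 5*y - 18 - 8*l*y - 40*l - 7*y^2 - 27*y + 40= l*(-8*y - 32) - 7*y^2 - 22*y + 24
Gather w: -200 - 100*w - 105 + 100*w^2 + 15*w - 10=100*w^2 - 85*w - 315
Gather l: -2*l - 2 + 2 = -2*l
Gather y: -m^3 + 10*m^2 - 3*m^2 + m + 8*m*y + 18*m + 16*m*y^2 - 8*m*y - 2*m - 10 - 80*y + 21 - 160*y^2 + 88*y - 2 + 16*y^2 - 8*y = -m^3 + 7*m^2 + 17*m + y^2*(16*m - 144) + 9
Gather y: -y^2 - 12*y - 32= -y^2 - 12*y - 32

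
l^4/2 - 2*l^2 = l^2*(l/2 + 1)*(l - 2)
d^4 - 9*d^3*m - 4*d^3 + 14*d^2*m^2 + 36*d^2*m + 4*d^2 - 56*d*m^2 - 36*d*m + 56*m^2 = (d - 2)^2*(d - 7*m)*(d - 2*m)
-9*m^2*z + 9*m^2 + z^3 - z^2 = (-3*m + z)*(3*m + z)*(z - 1)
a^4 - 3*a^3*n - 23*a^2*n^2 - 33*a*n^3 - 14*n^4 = (a - 7*n)*(a + n)^2*(a + 2*n)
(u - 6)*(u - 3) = u^2 - 9*u + 18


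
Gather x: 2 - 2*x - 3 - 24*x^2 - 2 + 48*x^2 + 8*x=24*x^2 + 6*x - 3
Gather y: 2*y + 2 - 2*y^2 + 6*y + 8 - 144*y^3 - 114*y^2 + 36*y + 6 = -144*y^3 - 116*y^2 + 44*y + 16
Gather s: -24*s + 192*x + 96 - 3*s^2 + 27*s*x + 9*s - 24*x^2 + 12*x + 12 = -3*s^2 + s*(27*x - 15) - 24*x^2 + 204*x + 108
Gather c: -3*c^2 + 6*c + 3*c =-3*c^2 + 9*c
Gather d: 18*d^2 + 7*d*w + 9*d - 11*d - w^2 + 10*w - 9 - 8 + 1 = 18*d^2 + d*(7*w - 2) - w^2 + 10*w - 16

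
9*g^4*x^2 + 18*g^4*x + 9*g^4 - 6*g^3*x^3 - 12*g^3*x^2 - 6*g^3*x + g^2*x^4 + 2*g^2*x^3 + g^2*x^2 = (-3*g + x)^2*(g*x + g)^2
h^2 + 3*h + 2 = (h + 1)*(h + 2)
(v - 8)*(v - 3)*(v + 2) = v^3 - 9*v^2 + 2*v + 48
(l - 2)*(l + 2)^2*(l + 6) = l^4 + 8*l^3 + 8*l^2 - 32*l - 48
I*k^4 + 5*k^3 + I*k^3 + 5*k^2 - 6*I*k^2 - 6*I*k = k*(k - 3*I)*(k - 2*I)*(I*k + I)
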